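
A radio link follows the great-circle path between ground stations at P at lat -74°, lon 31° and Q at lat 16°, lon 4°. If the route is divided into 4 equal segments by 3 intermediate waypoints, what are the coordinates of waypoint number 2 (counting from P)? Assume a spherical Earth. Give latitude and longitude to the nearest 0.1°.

From cos δ = sin φ₁ sin φ₂ + cos φ₁ cos φ₂ cos Δλ, the central angle is δ ≈ 1.600 rad (91.7°).
Interpolate at f = 2/4 with slerp weights a = sin((1−f)δ)/sin δ ≈ 0.718, b = sin(fδ)/sin δ ≈ 0.718.
p = a·p₁ + b·p₂ ≈ (0.858, 0.150, -0.492); φ = arcsin(p_z) ≈ -29.47°, λ = atan2(p_y, p_x) ≈ 9.92°.

≈ lat -29.5°, lon 9.9°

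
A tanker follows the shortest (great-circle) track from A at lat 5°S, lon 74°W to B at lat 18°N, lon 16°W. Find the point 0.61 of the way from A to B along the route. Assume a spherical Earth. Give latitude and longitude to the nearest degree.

≈ lat 10°N, lon 39°W

From cos δ = sin φ₁ sin φ₂ + cos φ₁ cos φ₂ cos Δλ, the central angle is δ ≈ 1.076 rad (61.6°).
Interpolate at f = 0.61 with slerp weights a = sin((1−f)δ)/sin δ ≈ 0.463, b = sin(fδ)/sin δ ≈ 0.693.
p = a·p₁ + b·p₂ ≈ (0.761, -0.625, 0.174); φ = arcsin(p_z) ≈ 10.02°, λ = atan2(p_y, p_x) ≈ -39.40°.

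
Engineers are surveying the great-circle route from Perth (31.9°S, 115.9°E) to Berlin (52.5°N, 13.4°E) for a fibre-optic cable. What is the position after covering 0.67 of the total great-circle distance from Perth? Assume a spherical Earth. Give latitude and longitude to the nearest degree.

≈ 32°N, 61°E

Write both endpoints as unit vectors p₁, p₂ with components (cos φ cos λ, cos φ sin λ, sin φ).
The central angle between the endpoints is δ = arccos(p₁·p₂) ≈ 2.131 rad (122.1°).
Interpolate at f = 0.67 with slerp weights a = sin((1−f)δ)/sin δ ≈ 0.763, b = sin(fδ)/sin δ ≈ 1.168.
p = a·p₁ + b·p₂ ≈ (0.409, 0.748, 0.523); φ = arcsin(p_z) ≈ 31.56°, λ = atan2(p_y, p_x) ≈ 61.33°.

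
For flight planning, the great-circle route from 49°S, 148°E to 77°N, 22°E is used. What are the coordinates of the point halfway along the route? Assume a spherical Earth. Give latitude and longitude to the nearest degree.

From cos δ = sin φ₁ sin φ₂ + cos φ₁ cos φ₂ cos Δλ, the central angle is δ ≈ 2.536 rad (145.3°).
Interpolate at f = 1/2 with slerp weights a = sin((1−f)δ)/sin δ ≈ 1.677, b = sin(fδ)/sin δ ≈ 1.677.
p = a·p₁ + b·p₂ ≈ (-0.583, 0.724, 0.368); φ = arcsin(p_z) ≈ 21.61°, λ = atan2(p_y, p_x) ≈ 128.84°.

≈ 22°N, 129°E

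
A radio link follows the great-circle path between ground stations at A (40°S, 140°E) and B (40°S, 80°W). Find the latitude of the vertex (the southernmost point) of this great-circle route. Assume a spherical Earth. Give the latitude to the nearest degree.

The great circle lies in the plane with unit normal n̂ = (p₁ × p₂)/|p₁ × p₂|.
Here n̂_z ≈ +0.377; the vertex latitude is φ_max = arccos|n̂_z| ≈ 67.8°.

≈ 68°S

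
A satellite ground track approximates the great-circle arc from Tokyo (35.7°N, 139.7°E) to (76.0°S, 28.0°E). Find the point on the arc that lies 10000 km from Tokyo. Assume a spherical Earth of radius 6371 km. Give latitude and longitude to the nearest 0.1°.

Write both endpoints as unit vectors p₁, p₂ with components (cos φ cos λ, cos φ sin λ, sin φ).
The central angle between the endpoints is δ = arccos(p₁·p₂) ≈ 2.264 rad (129.7°). The total great-circle distance is δ·R ≈ 2.264 × 6371 ≈ 14423 km, so the target fraction is f = 10000/14423 ≈ 0.693.
Interpolate at f ≈ 0.693 with slerp weights a = sin((1−f)δ)/sin δ ≈ 0.832, b = sin(fδ)/sin δ ≈ 1.300.
p = a·p₁ + b·p₂ ≈ (-0.237, 0.584, -0.776); φ = arcsin(p_z) ≈ -50.89°, λ = atan2(p_y, p_x) ≈ 112.11°.

≈ (50.9°S, 112.1°E)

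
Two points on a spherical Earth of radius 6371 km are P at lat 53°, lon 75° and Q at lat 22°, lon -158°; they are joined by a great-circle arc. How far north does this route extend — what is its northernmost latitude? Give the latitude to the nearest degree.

The great circle lies in the plane with unit normal n̂ = (p₁ × p₂)/|p₁ × p₂|.
Here n̂_z ≈ +0.446; the vertex latitude is φ_max = arccos|n̂_z| ≈ 63.5°.

≈ 64°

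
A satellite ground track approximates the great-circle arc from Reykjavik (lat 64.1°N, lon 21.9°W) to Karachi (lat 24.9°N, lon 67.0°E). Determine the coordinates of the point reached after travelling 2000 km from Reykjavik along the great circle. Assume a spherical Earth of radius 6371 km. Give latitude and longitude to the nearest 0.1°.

≈ lat 61.7°N, lon 17.9°E

Convert each endpoint to a unit vector on the sphere (x = cos φ cos λ, y = cos φ sin λ, z = sin φ).
The central angle between the endpoints is δ = arccos(p₁·p₂) ≈ 1.174 rad (67.3°). The total great-circle distance is δ·R ≈ 1.174 × 6371 ≈ 7480 km, so the target fraction is f = 2000/7480 ≈ 0.267.
Interpolate at f ≈ 0.267 with slerp weights a = sin((1−f)δ)/sin δ ≈ 0.822, b = sin(fδ)/sin δ ≈ 0.335.
p = a·p₁ + b·p₂ ≈ (0.452, 0.146, 0.880); φ = arcsin(p_z) ≈ 61.67°, λ = atan2(p_y, p_x) ≈ 17.87°.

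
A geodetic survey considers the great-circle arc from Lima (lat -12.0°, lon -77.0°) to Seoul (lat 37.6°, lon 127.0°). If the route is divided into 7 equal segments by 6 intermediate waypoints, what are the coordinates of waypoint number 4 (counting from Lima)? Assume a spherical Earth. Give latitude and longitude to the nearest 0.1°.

≈ lat 50.0°, lon -141.8°

The haversine formula gives a central angle δ ≈ 2.559 rad (146.6°) between the endpoints.
Interpolate at f = 4/7 with slerp weights a = sin((1−f)δ)/sin δ ≈ 1.616, b = sin(fδ)/sin δ ≈ 1.806.
p = a·p₁ + b·p₂ ≈ (-0.505, -0.398, 0.766); φ = arcsin(p_z) ≈ 49.98°, λ = atan2(p_y, p_x) ≈ -141.81°.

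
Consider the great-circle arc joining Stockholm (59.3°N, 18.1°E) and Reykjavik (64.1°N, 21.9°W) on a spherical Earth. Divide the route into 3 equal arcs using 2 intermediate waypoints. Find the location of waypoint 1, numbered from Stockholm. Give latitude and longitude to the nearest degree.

≈ (62°N, 6°E)

Convert each endpoint to a unit vector on the sphere (x = cos φ cos λ, y = cos φ sin λ, z = sin φ).
The central angle between the endpoints is δ = arccos(p₁·p₂) ≈ 0.335 rad (19.2°).
Interpolate at f = 1/3 with slerp weights a = sin((1−f)δ)/sin δ ≈ 0.674, b = sin(fδ)/sin δ ≈ 0.339.
p = a·p₁ + b·p₂ ≈ (0.464, 0.052, 0.884); φ = arcsin(p_z) ≈ 62.15°, λ = atan2(p_y, p_x) ≈ 6.35°.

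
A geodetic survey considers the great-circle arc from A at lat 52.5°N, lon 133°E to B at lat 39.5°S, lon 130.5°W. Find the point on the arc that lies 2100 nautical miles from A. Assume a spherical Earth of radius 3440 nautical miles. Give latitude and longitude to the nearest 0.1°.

Convert each endpoint to a unit vector on the sphere (x = cos φ cos λ, y = cos φ sin λ, z = sin φ).
The central angle between the endpoints is δ = arccos(p₁·p₂) ≈ 2.163 rad (123.9°). The total great-circle distance is δ·R ≈ 2.163 × 3440 ≈ 7439 nmi, so the target fraction is f = 2100/7439 ≈ 0.282.
Interpolate at f ≈ 0.282 with slerp weights a = sin((1−f)δ)/sin δ ≈ 1.205, b = sin(fδ)/sin δ ≈ 0.691.
p = a·p₁ + b·p₂ ≈ (-0.846, 0.131, 0.516); φ = arcsin(p_z) ≈ 31.09°, λ = atan2(p_y, p_x) ≈ 171.20°.

≈ lat 31.1°N, lon 171.2°E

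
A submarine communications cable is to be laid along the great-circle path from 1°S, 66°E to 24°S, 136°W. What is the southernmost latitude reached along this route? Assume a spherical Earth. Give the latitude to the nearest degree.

≈ 51°S

The great circle lies in the plane with unit normal n̂ = (p₁ × p₂)/|p₁ × p₂|.
Here n̂_z ≈ +0.630; the vertex latitude is φ_max = arccos|n̂_z| ≈ 50.9°.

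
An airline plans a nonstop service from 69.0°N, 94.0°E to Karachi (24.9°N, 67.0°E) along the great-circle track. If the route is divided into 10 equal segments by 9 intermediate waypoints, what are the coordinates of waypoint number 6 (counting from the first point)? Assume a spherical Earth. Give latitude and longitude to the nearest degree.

The haversine formula gives a central angle δ ≈ 0.819 rad (46.9°) between the endpoints.
Interpolate at f = 6/10 with slerp weights a = sin((1−f)δ)/sin δ ≈ 0.441, b = sin(fδ)/sin δ ≈ 0.646.
p = a·p₁ + b·p₂ ≈ (0.218, 0.697, 0.683); φ = arcsin(p_z) ≈ 43.10°, λ = atan2(p_y, p_x) ≈ 72.63°.

≈ 43°N, 73°E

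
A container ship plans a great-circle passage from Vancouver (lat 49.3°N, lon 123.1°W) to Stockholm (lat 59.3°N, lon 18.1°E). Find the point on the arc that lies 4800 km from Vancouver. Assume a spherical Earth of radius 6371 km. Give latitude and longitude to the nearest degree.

≈ lat 76°N, lon 31°W

Write both endpoints as unit vectors p₁, p₂ with components (cos φ cos λ, cos φ sin λ, sin φ).
The central angle between the endpoints is δ = arccos(p₁·p₂) ≈ 1.168 rad (66.9°). The total great-circle distance is δ·R ≈ 1.168 × 6371 ≈ 7438 km, so the target fraction is f = 4800/7438 ≈ 0.645.
Interpolate at f ≈ 0.645 with slerp weights a = sin((1−f)δ)/sin δ ≈ 0.437, b = sin(fδ)/sin δ ≈ 0.744.
p = a·p₁ + b·p₂ ≈ (0.205, -0.121, 0.971); φ = arcsin(p_z) ≈ 76.22°, λ = atan2(p_y, p_x) ≈ -30.53°.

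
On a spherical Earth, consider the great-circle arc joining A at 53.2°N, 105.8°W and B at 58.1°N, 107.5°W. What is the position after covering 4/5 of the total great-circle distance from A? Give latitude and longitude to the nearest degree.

The haversine formula gives a central angle δ ≈ 0.087 rad (5.0°) between the endpoints.
Interpolate at f = 4/5 with slerp weights a = sin((1−f)δ)/sin δ ≈ 0.200, b = sin(fδ)/sin δ ≈ 0.800.
p = a·p₁ + b·p₂ ≈ (-0.160, -0.519, 0.840); φ = arcsin(p_z) ≈ 57.12°, λ = atan2(p_y, p_x) ≈ -107.12°.

≈ 57°N, 107°W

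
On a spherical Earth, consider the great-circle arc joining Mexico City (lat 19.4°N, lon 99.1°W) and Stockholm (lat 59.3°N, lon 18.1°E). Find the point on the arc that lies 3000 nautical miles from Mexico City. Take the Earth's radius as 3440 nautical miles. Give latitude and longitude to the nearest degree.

Convert each endpoint to a unit vector on the sphere (x = cos φ cos λ, y = cos φ sin λ, z = sin φ).
The central angle between the endpoints is δ = arccos(p₁·p₂) ≈ 1.505 rad (86.2°). The total great-circle distance is δ·R ≈ 1.505 × 3440 ≈ 5178 nmi, so the target fraction is f = 3000/5178 ≈ 0.579.
Interpolate at f ≈ 0.579 with slerp weights a = sin((1−f)δ)/sin δ ≈ 0.593, b = sin(fδ)/sin δ ≈ 0.767.
p = a·p₁ + b·p₂ ≈ (0.284, -0.431, 0.857); φ = arcsin(p_z) ≈ 58.95°, λ = atan2(p_y, p_x) ≈ -56.60°.

≈ lat 59°N, lon 57°W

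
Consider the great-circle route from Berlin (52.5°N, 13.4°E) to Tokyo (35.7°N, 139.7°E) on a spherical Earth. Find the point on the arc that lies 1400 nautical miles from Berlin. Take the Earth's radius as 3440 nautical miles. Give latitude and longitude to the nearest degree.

Convert each endpoint to a unit vector on the sphere (x = cos φ cos λ, y = cos φ sin λ, z = sin φ).
The central angle between the endpoints is δ = arccos(p₁·p₂) ≈ 1.400 rad (80.2°). The total great-circle distance is δ·R ≈ 1.400 × 3440 ≈ 4815 nmi, so the target fraction is f = 1400/4815 ≈ 0.291.
Interpolate at f ≈ 0.291 with slerp weights a = sin((1−f)δ)/sin δ ≈ 0.850, b = sin(fδ)/sin δ ≈ 0.402.
p = a·p₁ + b·p₂ ≈ (0.255, 0.331, 0.909); φ = arcsin(p_z) ≈ 65.33°, λ = atan2(p_y, p_x) ≈ 52.43°.

≈ (65°N, 52°E)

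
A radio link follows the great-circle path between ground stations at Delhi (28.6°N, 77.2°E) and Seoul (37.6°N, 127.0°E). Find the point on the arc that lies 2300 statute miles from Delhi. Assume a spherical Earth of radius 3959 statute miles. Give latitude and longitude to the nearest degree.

From cos δ = sin φ₁ sin φ₂ + cos φ₁ cos φ₂ cos Δλ, the central angle is δ ≈ 0.736 rad (42.2°). The total great-circle distance is δ·R ≈ 0.736 × 3959 ≈ 2914 mi, so the target fraction is f = 2300/2914 ≈ 0.789.
Interpolate at f ≈ 0.789 with slerp weights a = sin((1−f)δ)/sin δ ≈ 0.230, b = sin(fδ)/sin δ ≈ 0.817.
p = a·p₁ + b·p₂ ≈ (-0.345, 0.714, 0.609); φ = arcsin(p_z) ≈ 37.51°, λ = atan2(p_y, p_x) ≈ 115.78°.

≈ 38°N, 116°E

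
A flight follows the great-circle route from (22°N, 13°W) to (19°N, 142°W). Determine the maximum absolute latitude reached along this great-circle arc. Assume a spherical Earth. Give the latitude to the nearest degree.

The great circle lies in the plane with unit normal n̂ = (p₁ × p₂)/|p₁ × p₂|.
Here n̂_z ≈ -0.755; the vertex latitude is φ_max = arccos|n̂_z| ≈ 41.0°.

≈ 41°N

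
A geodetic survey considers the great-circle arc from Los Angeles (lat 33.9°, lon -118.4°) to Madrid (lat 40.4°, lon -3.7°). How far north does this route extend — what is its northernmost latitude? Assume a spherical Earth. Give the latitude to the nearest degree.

The great circle lies in the plane with unit normal n̂ = (p₁ × p₂)/|p₁ × p₂|.
Here n̂_z ≈ +0.577; the vertex latitude is φ_max = arccos|n̂_z| ≈ 54.8°.

≈ 55°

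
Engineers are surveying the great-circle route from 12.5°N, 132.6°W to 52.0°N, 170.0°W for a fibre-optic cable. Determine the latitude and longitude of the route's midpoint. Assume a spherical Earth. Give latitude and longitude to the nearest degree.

Write both endpoints as unit vectors p₁, p₂ with components (cos φ cos λ, cos φ sin λ, sin φ).
The central angle between the endpoints is δ = arccos(p₁·p₂) ≈ 0.866 rad (49.6°).
Interpolate at f = 1/2 with slerp weights a = sin((1−f)δ)/sin δ ≈ 0.551, b = sin(fδ)/sin δ ≈ 0.551.
p = a·p₁ + b·p₂ ≈ (-0.698, -0.455, 0.553); φ = arcsin(p_z) ≈ 33.59°, λ = atan2(p_y, p_x) ≈ -146.92°.

≈ 34°N, 147°W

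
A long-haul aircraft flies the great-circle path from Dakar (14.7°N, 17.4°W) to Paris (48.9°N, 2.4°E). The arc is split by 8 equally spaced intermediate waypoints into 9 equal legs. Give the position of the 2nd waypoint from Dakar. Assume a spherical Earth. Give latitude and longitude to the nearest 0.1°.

≈ 22.5°N, 14.1°W

The haversine formula gives a central angle δ ≈ 0.661 rad (37.9°) between the endpoints.
Interpolate at f = 2/9 with slerp weights a = sin((1−f)δ)/sin δ ≈ 0.801, b = sin(fδ)/sin δ ≈ 0.238.
p = a·p₁ + b·p₂ ≈ (0.896, -0.225, 0.383); φ = arcsin(p_z) ≈ 22.51°, λ = atan2(p_y, p_x) ≈ -14.11°.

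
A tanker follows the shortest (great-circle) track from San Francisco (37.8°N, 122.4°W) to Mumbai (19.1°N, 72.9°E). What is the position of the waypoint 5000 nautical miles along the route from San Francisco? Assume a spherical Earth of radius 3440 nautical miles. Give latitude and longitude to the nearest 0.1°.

Write both endpoints as unit vectors p₁, p₂ with components (cos φ cos λ, cos φ sin λ, sin φ).
The central angle between the endpoints is δ = arccos(p₁·p₂) ≈ 2.117 rad (121.3°). The total great-circle distance is δ·R ≈ 2.117 × 3440 ≈ 7283 nmi, so the target fraction is f = 5000/7283 ≈ 0.687.
Interpolate at f ≈ 0.687 with slerp weights a = sin((1−f)δ)/sin δ ≈ 0.721, b = sin(fδ)/sin δ ≈ 1.162.
p = a·p₁ + b·p₂ ≈ (0.018, 0.569, 0.822); φ = arcsin(p_z) ≈ 55.32°, λ = atan2(p_y, p_x) ≈ 88.22°.

≈ (55.3°N, 88.2°E)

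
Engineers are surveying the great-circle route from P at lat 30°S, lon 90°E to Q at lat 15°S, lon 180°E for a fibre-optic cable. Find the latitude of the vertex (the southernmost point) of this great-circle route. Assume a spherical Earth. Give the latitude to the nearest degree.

The great circle lies in the plane with unit normal n̂ = (p₁ × p₂)/|p₁ × p₂|.
Here n̂_z ≈ +0.844; the vertex latitude is φ_max = arccos|n̂_z| ≈ 32.5°.
Check via Clairaut: cos φ_max = |cos φ₁| · sin C = cos(30.0°)·sin(103.1°) ≈ 0.844, again giving ≈ 32.5°.

≈ 32°S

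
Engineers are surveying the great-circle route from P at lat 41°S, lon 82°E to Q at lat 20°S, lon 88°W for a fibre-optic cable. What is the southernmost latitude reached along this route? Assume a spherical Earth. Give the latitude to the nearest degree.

≈ 82°S

The great circle lies in the plane with unit normal n̂ = (p₁ × p₂)/|p₁ × p₂|.
Here n̂_z ≈ -0.140; the vertex latitude is φ_max = arccos|n̂_z| ≈ 82.0°.
Check via Clairaut: cos φ_max = |cos φ₁| · sin C = cos(41.0°)·sin(169.3°) ≈ 0.140, again giving ≈ 82.0°.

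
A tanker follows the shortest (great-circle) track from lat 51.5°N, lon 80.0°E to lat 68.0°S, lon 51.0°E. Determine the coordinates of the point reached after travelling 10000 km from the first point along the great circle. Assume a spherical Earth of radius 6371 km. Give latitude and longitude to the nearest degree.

From cos δ = sin φ₁ sin φ₂ + cos φ₁ cos φ₂ cos Δλ, the central angle is δ ≈ 2.120 rad (121.4°). The total great-circle distance is δ·R ≈ 2.120 × 6371 ≈ 13504 km, so the target fraction is f = 10000/13504 ≈ 0.741.
Interpolate at f ≈ 0.741 with slerp weights a = sin((1−f)δ)/sin δ ≈ 0.613, b = sin(fδ)/sin δ ≈ 1.172.
p = a·p₁ + b·p₂ ≈ (0.343, 0.717, -0.607); φ = arcsin(p_z) ≈ -37.40°, λ = atan2(p_y, p_x) ≈ 64.46°.

≈ lat 37°S, lon 64°E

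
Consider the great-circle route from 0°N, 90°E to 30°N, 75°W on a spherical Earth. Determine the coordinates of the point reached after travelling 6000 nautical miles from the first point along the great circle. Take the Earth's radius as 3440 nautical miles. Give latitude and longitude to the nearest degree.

≈ 64°N, 23°W

Convert each endpoint to a unit vector on the sphere (x = cos φ cos λ, y = cos φ sin λ, z = sin φ).
The central angle between the endpoints is δ = arccos(p₁·p₂) ≈ 2.562 rad (146.8°). The total great-circle distance is δ·R ≈ 2.562 × 3440 ≈ 8812 nmi, so the target fraction is f = 6000/8812 ≈ 0.681.
Interpolate at f ≈ 0.681 with slerp weights a = sin((1−f)δ)/sin δ ≈ 1.331, b = sin(fδ)/sin δ ≈ 1.798.
p = a·p₁ + b·p₂ ≈ (0.403, -0.173, 0.899); φ = arcsin(p_z) ≈ 64.00°, λ = atan2(p_y, p_x) ≈ -23.18°.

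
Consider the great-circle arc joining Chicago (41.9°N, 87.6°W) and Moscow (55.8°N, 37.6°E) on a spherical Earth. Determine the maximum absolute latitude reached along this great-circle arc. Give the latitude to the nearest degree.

≈ 69°N

The great circle lies in the plane with unit normal n̂ = (p₁ × p₂)/|p₁ × p₂|.
Here n̂_z ≈ +0.360; the vertex latitude is φ_max = arccos|n̂_z| ≈ 68.9°.
Check via Clairaut: cos φ_max = |cos φ₁| · sin C = cos(41.9°)·sin(28.9°) ≈ 0.360, again giving ≈ 68.9°.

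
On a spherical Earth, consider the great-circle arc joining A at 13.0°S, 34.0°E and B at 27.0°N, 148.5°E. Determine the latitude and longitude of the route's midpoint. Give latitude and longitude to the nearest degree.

≈ 13°N, 87°E

Write both endpoints as unit vectors p₁, p₂ with components (cos φ cos λ, cos φ sin λ, sin φ).
The central angle between the endpoints is δ = arccos(p₁·p₂) ≈ 2.051 rad (117.5°).
Interpolate at f = 1/2 with slerp weights a = sin((1−f)δ)/sin δ ≈ 0.964, b = sin(fδ)/sin δ ≈ 0.964.
p = a·p₁ + b·p₂ ≈ (0.046, 0.974, 0.221); φ = arcsin(p_z) ≈ 12.76°, λ = atan2(p_y, p_x) ≈ 87.28°.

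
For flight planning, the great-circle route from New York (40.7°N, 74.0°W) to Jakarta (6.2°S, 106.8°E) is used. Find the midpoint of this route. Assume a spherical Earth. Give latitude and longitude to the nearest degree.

≈ (67°N, 109°E)

Convert each endpoint to a unit vector on the sphere (x = cos φ cos λ, y = cos φ sin λ, z = sin φ).
The central angle between the endpoints is δ = arccos(p₁·p₂) ≈ 2.539 rad (145.5°).
Interpolate at f = 1/2 with slerp weights a = sin((1−f)δ)/sin δ ≈ 1.686, b = sin(fδ)/sin δ ≈ 1.686.
p = a·p₁ + b·p₂ ≈ (-0.132, 0.376, 0.917); φ = arcsin(p_z) ≈ 66.52°, λ = atan2(p_y, p_x) ≈ 109.37°.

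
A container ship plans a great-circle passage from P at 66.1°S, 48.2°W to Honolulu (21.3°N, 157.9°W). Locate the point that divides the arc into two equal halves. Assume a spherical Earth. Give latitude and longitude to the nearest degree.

≈ 32°S, 132°W

Write both endpoints as unit vectors p₁, p₂ with components (cos φ cos λ, cos φ sin λ, sin φ).
The central angle between the endpoints is δ = arccos(p₁·p₂) ≈ 2.048 rad (117.3°).
Interpolate at f = 1/2 with slerp weights a = sin((1−f)δ)/sin δ ≈ 0.962, b = sin(fδ)/sin δ ≈ 0.962.
p = a·p₁ + b·p₂ ≈ (-0.570, -0.628, -0.530); φ = arcsin(p_z) ≈ -32.00°, λ = atan2(p_y, p_x) ≈ -132.27°.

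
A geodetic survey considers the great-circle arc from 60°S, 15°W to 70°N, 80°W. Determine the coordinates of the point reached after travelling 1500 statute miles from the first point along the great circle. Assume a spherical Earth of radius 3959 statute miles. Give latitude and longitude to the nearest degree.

Convert each endpoint to a unit vector on the sphere (x = cos φ cos λ, y = cos φ sin λ, z = sin φ).
The central angle between the endpoints is δ = arccos(p₁·p₂) ≈ 2.406 rad (137.9°). The total great-circle distance is δ·R ≈ 2.406 × 3959 ≈ 9526 mi, so the target fraction is f = 1500/9526 ≈ 0.157.
Interpolate at f ≈ 0.157 with slerp weights a = sin((1−f)δ)/sin δ ≈ 1.338, b = sin(fδ)/sin δ ≈ 0.551.
p = a·p₁ + b·p₂ ≈ (0.679, -0.359, -0.641); φ = arcsin(p_z) ≈ -39.84°, λ = atan2(p_y, p_x) ≈ -27.86°.

≈ 40°S, 28°W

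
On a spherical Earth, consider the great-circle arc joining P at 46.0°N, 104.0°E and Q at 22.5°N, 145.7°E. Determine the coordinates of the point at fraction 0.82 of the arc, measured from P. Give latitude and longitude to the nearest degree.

≈ 28°N, 140°E

Convert each endpoint to a unit vector on the sphere (x = cos φ cos λ, y = cos φ sin λ, z = sin φ).
The central angle between the endpoints is δ = arccos(p₁·p₂) ≈ 0.716 rad (41.0°).
Interpolate at f = 0.82 with slerp weights a = sin((1−f)δ)/sin δ ≈ 0.196, b = sin(fδ)/sin δ ≈ 0.844.
p = a·p₁ + b·p₂ ≈ (-0.677, 0.571, 0.464); φ = arcsin(p_z) ≈ 27.63°, λ = atan2(p_y, p_x) ≈ 139.84°.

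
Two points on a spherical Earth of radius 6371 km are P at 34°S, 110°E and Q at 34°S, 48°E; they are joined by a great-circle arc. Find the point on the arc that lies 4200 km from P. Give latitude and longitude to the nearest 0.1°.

≈ 37.1°S, 63.3°E

The haversine formula gives a central angle δ ≈ 0.882 rad (50.6°) between the endpoints. The total great-circle distance is δ·R ≈ 0.882 × 6371 ≈ 5621 km, so the target fraction is f = 4200/5621 ≈ 0.747.
Interpolate at f ≈ 0.747 with slerp weights a = sin((1−f)δ)/sin δ ≈ 0.286, b = sin(fδ)/sin δ ≈ 0.793.
p = a·p₁ + b·p₂ ≈ (0.359, 0.712, -0.604); φ = arcsin(p_z) ≈ -37.14°, λ = atan2(p_y, p_x) ≈ 63.25°.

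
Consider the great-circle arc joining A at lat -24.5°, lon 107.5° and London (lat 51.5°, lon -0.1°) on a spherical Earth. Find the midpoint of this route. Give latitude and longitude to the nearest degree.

From cos δ = sin φ₁ sin φ₂ + cos φ₁ cos φ₂ cos Δλ, the central angle is δ ≈ 2.090 rad (119.7°).
Interpolate at f = 1/2 with slerp weights a = sin((1−f)δ)/sin δ ≈ 0.996, b = sin(fδ)/sin δ ≈ 0.996.
p = a·p₁ + b·p₂ ≈ (0.347, 0.863, 0.366); φ = arcsin(p_z) ≈ 21.49°, λ = atan2(p_y, p_x) ≈ 68.07°.

≈ lat 21°, lon 68°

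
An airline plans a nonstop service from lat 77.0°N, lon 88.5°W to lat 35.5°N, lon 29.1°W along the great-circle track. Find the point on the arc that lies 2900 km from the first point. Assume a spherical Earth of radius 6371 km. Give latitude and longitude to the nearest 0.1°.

≈ lat 57.1°N, lon 39.6°W

Convert each endpoint to a unit vector on the sphere (x = cos φ cos λ, y = cos φ sin λ, z = sin φ).
The central angle between the endpoints is δ = arccos(p₁·p₂) ≈ 0.851 rad (48.8°). The total great-circle distance is δ·R ≈ 0.851 × 6371 ≈ 5423 km, so the target fraction is f = 2900/5423 ≈ 0.535.
Interpolate at f ≈ 0.535 with slerp weights a = sin((1−f)δ)/sin δ ≈ 0.513, b = sin(fδ)/sin δ ≈ 0.585.
p = a·p₁ + b·p₂ ≈ (0.419, -0.347, 0.839); φ = arcsin(p_z) ≈ 57.06°, λ = atan2(p_y, p_x) ≈ -39.62°.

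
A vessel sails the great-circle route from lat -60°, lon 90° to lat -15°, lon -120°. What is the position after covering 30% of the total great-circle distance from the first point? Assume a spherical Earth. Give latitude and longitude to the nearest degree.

≈ lat -75°, lon 169°

Convert each endpoint to a unit vector on the sphere (x = cos φ cos λ, y = cos φ sin λ, z = sin φ).
The central angle between the endpoints is δ = arccos(p₁·p₂) ≈ 1.766 rad (101.2°).
Interpolate at f = 0.30 with slerp weights a = sin((1−f)δ)/sin δ ≈ 0.963, b = sin(fδ)/sin δ ≈ 0.515.
p = a·p₁ + b·p₂ ≈ (-0.249, 0.050, -0.967); φ = arcsin(p_z) ≈ -75.29°, λ = atan2(p_y, p_x) ≈ 168.53°.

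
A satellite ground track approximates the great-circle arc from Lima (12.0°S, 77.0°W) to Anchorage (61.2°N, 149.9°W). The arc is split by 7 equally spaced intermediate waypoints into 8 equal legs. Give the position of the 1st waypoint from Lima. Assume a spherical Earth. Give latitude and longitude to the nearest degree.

Convert each endpoint to a unit vector on the sphere (x = cos φ cos λ, y = cos φ sin λ, z = sin φ).
The central angle between the endpoints is δ = arccos(p₁·p₂) ≈ 1.614 rad (92.5°).
Interpolate at f = 1/8 with slerp weights a = sin((1−f)δ)/sin δ ≈ 0.988, b = sin(fδ)/sin δ ≈ 0.201.
p = a·p₁ + b·p₂ ≈ (0.134, -0.991, -0.030); φ = arcsin(p_z) ≈ -1.70°, λ = atan2(p_y, p_x) ≈ -82.30°.

≈ 2°S, 82°W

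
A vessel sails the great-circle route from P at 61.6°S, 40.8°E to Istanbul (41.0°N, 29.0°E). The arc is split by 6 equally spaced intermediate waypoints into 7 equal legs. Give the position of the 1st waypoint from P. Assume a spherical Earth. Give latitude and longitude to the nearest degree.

The haversine formula gives a central angle δ ≈ 1.798 rad (103.0°) between the endpoints.
Interpolate at f = 1/7 with slerp weights a = sin((1−f)δ)/sin δ ≈ 1.026, b = sin(fδ)/sin δ ≈ 0.261.
p = a·p₁ + b·p₂ ≈ (0.542, 0.414, -0.731); φ = arcsin(p_z) ≈ -47.01°, λ = atan2(p_y, p_x) ≈ 37.42°.

≈ 47°S, 37°E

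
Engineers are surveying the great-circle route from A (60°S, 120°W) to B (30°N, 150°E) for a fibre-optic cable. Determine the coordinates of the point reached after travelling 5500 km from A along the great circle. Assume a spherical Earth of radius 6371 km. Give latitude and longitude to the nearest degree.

≈ (27°S, 175°W)

Convert each endpoint to a unit vector on the sphere (x = cos φ cos λ, y = cos φ sin λ, z = sin φ).
The central angle between the endpoints is δ = arccos(p₁·p₂) ≈ 2.019 rad (115.7°). The total great-circle distance is δ·R ≈ 2.019 × 6371 ≈ 12861 km, so the target fraction is f = 5500/12861 ≈ 0.428.
Interpolate at f ≈ 0.428 with slerp weights a = sin((1−f)δ)/sin δ ≈ 1.015, b = sin(fδ)/sin δ ≈ 0.843.
p = a·p₁ + b·p₂ ≈ (-0.886, -0.074, -0.457); φ = arcsin(p_z) ≈ -27.22°, λ = atan2(p_y, p_x) ≈ -175.20°.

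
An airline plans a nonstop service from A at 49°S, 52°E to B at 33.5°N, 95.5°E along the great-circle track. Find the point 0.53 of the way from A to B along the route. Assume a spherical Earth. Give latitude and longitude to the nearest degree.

Convert each endpoint to a unit vector on the sphere (x = cos φ cos λ, y = cos φ sin λ, z = sin φ).
The central angle between the endpoints is δ = arccos(p₁·p₂) ≈ 1.591 rad (91.1°).
Interpolate at f = 0.53 with slerp weights a = sin((1−f)δ)/sin δ ≈ 0.680, b = sin(fδ)/sin δ ≈ 0.747.
p = a·p₁ + b·p₂ ≈ (0.215, 0.971, -0.101); φ = arcsin(p_z) ≈ -5.80°, λ = atan2(p_y, p_x) ≈ 77.52°.

≈ 6°S, 78°E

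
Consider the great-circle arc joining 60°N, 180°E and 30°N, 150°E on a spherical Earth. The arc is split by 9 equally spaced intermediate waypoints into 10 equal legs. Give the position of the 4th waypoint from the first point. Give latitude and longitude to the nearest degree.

≈ 49°N, 164°E

Write both endpoints as unit vectors p₁, p₂ with components (cos φ cos λ, cos φ sin λ, sin φ).
The central angle between the endpoints is δ = arccos(p₁·p₂) ≈ 0.630 rad (36.1°).
Interpolate at f = 4/10 with slerp weights a = sin((1−f)δ)/sin δ ≈ 0.626, b = sin(fδ)/sin δ ≈ 0.423.
p = a·p₁ + b·p₂ ≈ (-0.631, 0.183, 0.754); φ = arcsin(p_z) ≈ 48.95°, λ = atan2(p_y, p_x) ≈ 163.80°.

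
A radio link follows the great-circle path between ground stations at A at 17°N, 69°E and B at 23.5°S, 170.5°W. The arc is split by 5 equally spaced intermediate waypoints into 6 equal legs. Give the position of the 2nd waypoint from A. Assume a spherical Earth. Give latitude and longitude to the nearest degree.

≈ 2°N, 108°E

The haversine formula gives a central angle δ ≈ 2.167 rad (124.2°) between the endpoints.
Interpolate at f = 2/6 with slerp weights a = sin((1−f)δ)/sin δ ≈ 1.199, b = sin(fδ)/sin δ ≈ 0.799.
p = a·p₁ + b·p₂ ≈ (-0.312, 0.950, 0.032); φ = arcsin(p_z) ≈ 1.83°, λ = atan2(p_y, p_x) ≈ 108.18°.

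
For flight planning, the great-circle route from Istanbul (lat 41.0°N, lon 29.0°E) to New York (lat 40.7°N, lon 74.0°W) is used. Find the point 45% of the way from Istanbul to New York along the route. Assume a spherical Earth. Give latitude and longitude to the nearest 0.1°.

Convert each endpoint to a unit vector on the sphere (x = cos φ cos λ, y = cos φ sin λ, z = sin φ).
The central angle between the endpoints is δ = arccos(p₁·p₂) ≈ 1.267 rad (72.6°).
Interpolate at f = 0.45 with slerp weights a = sin((1−f)δ)/sin δ ≈ 0.673, b = sin(fδ)/sin δ ≈ 0.566.
p = a·p₁ + b·p₂ ≈ (0.562, -0.166, 0.810); φ = arcsin(p_z) ≈ 54.11°, λ = atan2(p_y, p_x) ≈ -16.46°.

≈ lat 54.1°N, lon 16.5°W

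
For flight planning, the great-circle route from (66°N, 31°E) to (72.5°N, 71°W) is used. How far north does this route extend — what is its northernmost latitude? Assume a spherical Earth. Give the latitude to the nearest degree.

The great circle lies in the plane with unit normal n̂ = (p₁ × p₂)/|p₁ × p₂|.
Here n̂_z ≈ -0.224; the vertex latitude is φ_max = arccos|n̂_z| ≈ 77.0°.
Check via Clairaut: cos φ_max = |cos φ₁| · sin C = cos(66.0°)·sin(33.5°) ≈ 0.224, again giving ≈ 77.0°.

≈ 77°N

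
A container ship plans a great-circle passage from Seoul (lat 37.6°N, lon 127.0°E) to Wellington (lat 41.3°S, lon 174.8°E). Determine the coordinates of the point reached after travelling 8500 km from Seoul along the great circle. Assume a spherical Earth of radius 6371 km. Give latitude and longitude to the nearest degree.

Convert each endpoint to a unit vector on the sphere (x = cos φ cos λ, y = cos φ sin λ, z = sin φ).
The central angle between the endpoints is δ = arccos(p₁·p₂) ≈ 1.574 rad (90.2°). The total great-circle distance is δ·R ≈ 1.574 × 6371 ≈ 10026 km, so the target fraction is f = 8500/10026 ≈ 0.848.
Interpolate at f ≈ 0.848 with slerp weights a = sin((1−f)δ)/sin δ ≈ 0.237, b = sin(fδ)/sin δ ≈ 0.972.
p = a·p₁ + b·p₂ ≈ (-0.840, 0.216, -0.497); φ = arcsin(p_z) ≈ -29.79°, λ = atan2(p_y, p_x) ≈ 165.57°.

≈ lat 30°S, lon 166°E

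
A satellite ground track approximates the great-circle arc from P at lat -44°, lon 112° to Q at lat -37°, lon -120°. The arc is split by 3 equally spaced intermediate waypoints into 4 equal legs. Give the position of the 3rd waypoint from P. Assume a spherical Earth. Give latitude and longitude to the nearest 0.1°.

≈ lat -53.3°, lon -140.4°

From cos δ = sin φ₁ sin φ₂ + cos φ₁ cos φ₂ cos Δλ, the central angle is δ ≈ 1.506 rad (86.3°).
Interpolate at f = 3/4 with slerp weights a = sin((1−f)δ)/sin δ ≈ 0.369, b = sin(fδ)/sin δ ≈ 0.906.
p = a·p₁ + b·p₂ ≈ (-0.461, -0.381, -0.801); φ = arcsin(p_z) ≈ -53.26°, λ = atan2(p_y, p_x) ≈ -140.44°.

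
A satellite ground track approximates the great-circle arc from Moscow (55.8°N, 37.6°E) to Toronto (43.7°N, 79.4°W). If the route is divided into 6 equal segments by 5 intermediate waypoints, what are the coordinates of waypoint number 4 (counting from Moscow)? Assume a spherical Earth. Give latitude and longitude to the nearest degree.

≈ 60°N, 55°W

Write both endpoints as unit vectors p₁, p₂ with components (cos φ cos λ, cos φ sin λ, sin φ).
The central angle between the endpoints is δ = arccos(p₁·p₂) ≈ 1.173 rad (67.2°).
Interpolate at f = 4/6 with slerp weights a = sin((1−f)δ)/sin δ ≈ 0.413, b = sin(fδ)/sin δ ≈ 0.764.
p = a·p₁ + b·p₂ ≈ (0.286, -0.401, 0.870); φ = arcsin(p_z) ≈ 60.48°, λ = atan2(p_y, p_x) ≈ -54.55°.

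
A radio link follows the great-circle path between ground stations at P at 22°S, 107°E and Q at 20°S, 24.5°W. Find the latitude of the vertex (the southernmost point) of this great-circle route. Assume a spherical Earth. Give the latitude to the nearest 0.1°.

≈ 43.1°S

The great circle lies in the plane with unit normal n̂ = (p₁ × p₂)/|p₁ × p₂|.
Here n̂_z ≈ -0.730; the vertex latitude is φ_max = arccos|n̂_z| ≈ 43.1°.
Check via Clairaut: cos φ_max = |cos φ₁| · sin C = cos(22.0°)·sin(128.0°) ≈ 0.730, again giving ≈ 43.1°.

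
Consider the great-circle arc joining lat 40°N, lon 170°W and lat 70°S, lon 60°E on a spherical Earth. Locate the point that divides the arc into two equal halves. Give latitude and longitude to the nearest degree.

≈ lat 26°S, lon 164°E

The haversine formula gives a central angle δ ≈ 2.453 rad (140.6°) between the endpoints.
Interpolate at f = 1/2 with slerp weights a = sin((1−f)δ)/sin δ ≈ 1.482, b = sin(fδ)/sin δ ≈ 1.482.
p = a·p₁ + b·p₂ ≈ (-0.865, 0.242, -0.440); φ = arcsin(p_z) ≈ -26.11°, λ = atan2(p_y, p_x) ≈ 164.37°.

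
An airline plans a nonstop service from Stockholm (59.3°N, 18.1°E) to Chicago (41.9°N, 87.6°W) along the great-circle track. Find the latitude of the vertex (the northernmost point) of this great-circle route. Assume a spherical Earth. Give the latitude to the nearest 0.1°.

The great circle lies in the plane with unit normal n̂ = (p₁ × p₂)/|p₁ × p₂|.
Here n̂_z ≈ -0.415; the vertex latitude is φ_max = arccos|n̂_z| ≈ 65.5°.

≈ 65.5°N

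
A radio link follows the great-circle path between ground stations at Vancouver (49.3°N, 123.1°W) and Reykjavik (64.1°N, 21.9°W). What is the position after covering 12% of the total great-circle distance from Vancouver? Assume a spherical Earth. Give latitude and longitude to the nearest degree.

Write both endpoints as unit vectors p₁, p₂ with components (cos φ cos λ, cos φ sin λ, sin φ).
The central angle between the endpoints is δ = arccos(p₁·p₂) ≈ 0.894 rad (51.2°).
Interpolate at f = 0.12 with slerp weights a = sin((1−f)δ)/sin δ ≈ 0.908, b = sin(fδ)/sin δ ≈ 0.137.
p = a·p₁ + b·p₂ ≈ (-0.268, -0.519, 0.812); φ = arcsin(p_z) ≈ 54.30°, λ = atan2(p_y, p_x) ≈ -117.31°.

≈ 54°N, 117°W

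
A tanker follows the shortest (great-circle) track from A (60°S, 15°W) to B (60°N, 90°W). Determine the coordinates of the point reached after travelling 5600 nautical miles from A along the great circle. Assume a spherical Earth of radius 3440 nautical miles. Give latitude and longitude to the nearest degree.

Convert each endpoint to a unit vector on the sphere (x = cos φ cos λ, y = cos φ sin λ, z = sin φ).
The central angle between the endpoints is δ = arccos(p₁·p₂) ≈ 2.326 rad (133.3°). The total great-circle distance is δ·R ≈ 2.326 × 3440 ≈ 8001 nmi, so the target fraction is f = 5600/8001 ≈ 0.700.
Interpolate at f ≈ 0.700 with slerp weights a = sin((1−f)δ)/sin δ ≈ 0.882, b = sin(fδ)/sin δ ≈ 1.371.
p = a·p₁ + b·p₂ ≈ (0.426, -0.800, 0.423); φ = arcsin(p_z) ≈ 25.03°, λ = atan2(p_y, p_x) ≈ -61.94°.

≈ (25°N, 62°W)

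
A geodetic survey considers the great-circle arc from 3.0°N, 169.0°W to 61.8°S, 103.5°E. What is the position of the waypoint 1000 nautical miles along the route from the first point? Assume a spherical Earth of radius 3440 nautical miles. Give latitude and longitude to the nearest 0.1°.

Write both endpoints as unit vectors p₁, p₂ with components (cos φ cos λ, cos φ sin λ, sin φ).
The central angle between the endpoints is δ = arccos(p₁·p₂) ≈ 1.596 rad (91.5°). The total great-circle distance is δ·R ≈ 1.596 × 3440 ≈ 5491 nmi, so the target fraction is f = 1000/5491 ≈ 0.182.
Interpolate at f ≈ 0.182 with slerp weights a = sin((1−f)δ)/sin δ ≈ 0.965, b = sin(fδ)/sin δ ≈ 0.287.
p = a·p₁ + b·p₂ ≈ (-0.978, -0.052, -0.202); φ = arcsin(p_z) ≈ -11.66°, λ = atan2(p_y, p_x) ≈ -176.94°.

≈ 11.7°S, 176.9°W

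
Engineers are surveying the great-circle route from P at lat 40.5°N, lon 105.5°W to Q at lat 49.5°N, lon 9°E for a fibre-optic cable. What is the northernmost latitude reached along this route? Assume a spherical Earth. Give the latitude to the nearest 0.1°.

The great circle lies in the plane with unit normal n̂ = (p₁ × p₂)/|p₁ × p₂|.
Here n̂_z ≈ +0.469; the vertex latitude is φ_max = arccos|n̂_z| ≈ 62.0°.

≈ 62.0°N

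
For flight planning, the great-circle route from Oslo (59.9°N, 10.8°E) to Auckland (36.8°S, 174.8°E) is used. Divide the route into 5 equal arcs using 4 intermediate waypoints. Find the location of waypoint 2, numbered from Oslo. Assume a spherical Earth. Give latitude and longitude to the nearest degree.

≈ 52°N, 143°E

From cos δ = sin φ₁ sin φ₂ + cos φ₁ cos φ₂ cos Δλ, the central angle is δ ≈ 2.700 rad (154.7°).
Interpolate at f = 2/5 with slerp weights a = sin((1−f)δ)/sin δ ≈ 2.339, b = sin(fδ)/sin δ ≈ 2.066.
p = a·p₁ + b·p₂ ≈ (-0.495, 0.370, 0.786); φ = arcsin(p_z) ≈ 51.84°, λ = atan2(p_y, p_x) ≈ 143.24°.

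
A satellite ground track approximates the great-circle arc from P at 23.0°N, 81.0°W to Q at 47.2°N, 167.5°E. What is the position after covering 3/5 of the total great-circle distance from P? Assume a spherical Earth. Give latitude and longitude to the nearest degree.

≈ 53°N, 138°W

Convert each endpoint to a unit vector on the sphere (x = cos φ cos λ, y = cos φ sin λ, z = sin φ).
The central angle between the endpoints is δ = arccos(p₁·p₂) ≈ 1.513 rad (86.7°).
Interpolate at f = 3/5 with slerp weights a = sin((1−f)δ)/sin δ ≈ 0.570, b = sin(fδ)/sin δ ≈ 0.790.
p = a·p₁ + b·p₂ ≈ (-0.442, -0.402, 0.802); φ = arcsin(p_z) ≈ 53.32°, λ = atan2(p_y, p_x) ≈ -137.69°.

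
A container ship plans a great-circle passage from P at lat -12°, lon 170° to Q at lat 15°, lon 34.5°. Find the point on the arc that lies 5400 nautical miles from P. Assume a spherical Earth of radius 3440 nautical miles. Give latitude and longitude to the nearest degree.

Convert each endpoint to a unit vector on the sphere (x = cos φ cos λ, y = cos φ sin λ, z = sin φ).
The central angle between the endpoints is δ = arccos(p₁·p₂) ≈ 2.386 rad (136.7°). The total great-circle distance is δ·R ≈ 2.386 × 3440 ≈ 8207 nmi, so the target fraction is f = 5400/8207 ≈ 0.658.
Interpolate at f ≈ 0.658 with slerp weights a = sin((1−f)δ)/sin δ ≈ 1.062, b = sin(fδ)/sin δ ≈ 1.458.
p = a·p₁ + b·p₂ ≈ (0.138, 0.978, 0.157); φ = arcsin(p_z) ≈ 9.01°, λ = atan2(p_y, p_x) ≈ 81.99°.

≈ lat 9°, lon 82°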